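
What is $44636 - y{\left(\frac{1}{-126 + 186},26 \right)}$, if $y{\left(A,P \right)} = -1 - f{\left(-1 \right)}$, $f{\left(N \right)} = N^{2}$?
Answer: $44638$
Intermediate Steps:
$y{\left(A,P \right)} = -2$ ($y{\left(A,P \right)} = -1 - \left(-1\right)^{2} = -1 - 1 = -2$)
$44636 - y{\left(\frac{1}{-126 + 186},26 \right)} = 44636 - -2 = 44636 + 2 = 44638$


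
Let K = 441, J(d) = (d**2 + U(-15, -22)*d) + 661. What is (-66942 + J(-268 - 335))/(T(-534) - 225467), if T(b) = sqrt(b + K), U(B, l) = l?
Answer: -35014348699/25417684091 - 155297*I*sqrt(93)/25417684091 ≈ -1.3776 - 5.8921e-5*I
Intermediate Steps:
J(d) = 661 + d**2 - 22*d (J(d) = (d**2 - 22*d) + 661 = 661 + d**2 - 22*d)
T(b) = sqrt(441 + b) (T(b) = sqrt(b + 441) = sqrt(441 + b))
(-66942 + J(-268 - 335))/(T(-534) - 225467) = (-66942 + (661 + (-268 - 335)**2 - 22*(-268 - 335)))/(sqrt(441 - 534) - 225467) = (-66942 + (661 + (-603)**2 - 22*(-603)))/(sqrt(-93) - 225467) = (-66942 + (661 + 363609 + 13266))/(I*sqrt(93) - 225467) = (-66942 + 377536)/(-225467 + I*sqrt(93)) = 310594/(-225467 + I*sqrt(93))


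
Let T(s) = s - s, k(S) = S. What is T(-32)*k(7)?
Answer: 0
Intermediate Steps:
T(s) = 0
T(-32)*k(7) = 0*7 = 0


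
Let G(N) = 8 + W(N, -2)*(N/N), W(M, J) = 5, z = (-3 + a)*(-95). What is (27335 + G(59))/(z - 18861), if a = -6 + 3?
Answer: -9116/6097 ≈ -1.4952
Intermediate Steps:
a = -3
z = 570 (z = (-3 - 3)*(-95) = -6*(-95) = 570)
G(N) = 13 (G(N) = 8 + 5*(N/N) = 8 + 5*1 = 8 + 5 = 13)
(27335 + G(59))/(z - 18861) = (27335 + 13)/(570 - 18861) = 27348/(-18291) = 27348*(-1/18291) = -9116/6097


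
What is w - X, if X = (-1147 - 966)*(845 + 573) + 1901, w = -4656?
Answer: 2989677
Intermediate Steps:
X = -2994333 (X = -2113*1418 + 1901 = -2996234 + 1901 = -2994333)
w - X = -4656 - 1*(-2994333) = -4656 + 2994333 = 2989677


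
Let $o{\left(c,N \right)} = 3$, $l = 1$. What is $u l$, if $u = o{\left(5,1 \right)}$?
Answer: $3$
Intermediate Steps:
$u = 3$
$u l = 3 \cdot 1 = 3$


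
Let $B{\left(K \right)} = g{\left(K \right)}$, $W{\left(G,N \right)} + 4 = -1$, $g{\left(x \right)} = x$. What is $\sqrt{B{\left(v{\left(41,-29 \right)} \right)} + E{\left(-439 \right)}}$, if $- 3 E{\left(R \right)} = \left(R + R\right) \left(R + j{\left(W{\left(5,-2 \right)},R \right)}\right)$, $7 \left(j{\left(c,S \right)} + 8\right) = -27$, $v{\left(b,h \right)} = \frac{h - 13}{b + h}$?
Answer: $\frac{i \sqrt{25863054}}{14} \approx 363.26 i$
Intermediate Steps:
$v{\left(b,h \right)} = \frac{-13 + h}{b + h}$
$W{\left(G,N \right)} = -5$ ($W{\left(G,N \right)} = -4 - 1 = -5$)
$B{\left(K \right)} = K$
$j{\left(c,S \right)} = - \frac{83}{7}$ ($j{\left(c,S \right)} = -8 + \frac{1}{7} \left(-27\right) = -8 - \frac{27}{7} = - \frac{83}{7}$)
$E{\left(R \right)} = - \frac{2 R \left(- \frac{83}{7} + R\right)}{3}$ ($E{\left(R \right)} = - \frac{\left(R + R\right) \left(R - \frac{83}{7}\right)}{3} = - \frac{2 R \left(- \frac{83}{7} + R\right)}{3}$)
$\sqrt{B{\left(v{\left(41,-29 \right)} \right)} + E{\left(-439 \right)}} = \sqrt{\frac{-13 - 29}{41 - 29} + \frac{2}{21} \left(-439\right) \left(83 - -3073\right)} = \sqrt{\frac{1}{12} \left(-42\right) + \frac{2}{21} \left(-439\right) \left(83 + 3073\right)} = \sqrt{\frac{1}{12} \left(-42\right) + \frac{2}{21} \left(-439\right) 3156} = \sqrt{- \frac{7}{2} - \frac{923656}{7}} = \sqrt{- \frac{1847361}{14}} = \frac{i \sqrt{25863054}}{14}$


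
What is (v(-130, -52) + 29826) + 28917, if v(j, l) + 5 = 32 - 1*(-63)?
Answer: 58833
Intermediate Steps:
v(j, l) = 90 (v(j, l) = -5 + (32 - 1*(-63)) = -5 + (32 + 63) = -5 + 95 = 90)
(v(-130, -52) + 29826) + 28917 = (90 + 29826) + 28917 = 29916 + 28917 = 58833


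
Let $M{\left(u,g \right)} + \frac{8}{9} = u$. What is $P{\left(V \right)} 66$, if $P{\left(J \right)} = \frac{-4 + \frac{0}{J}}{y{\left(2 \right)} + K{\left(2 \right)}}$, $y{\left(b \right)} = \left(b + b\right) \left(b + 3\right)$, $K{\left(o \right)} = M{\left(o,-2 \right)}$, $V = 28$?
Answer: $- \frac{1188}{95} \approx -12.505$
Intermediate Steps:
$M{\left(u,g \right)} = - \frac{8}{9} + u$
$K{\left(o \right)} = - \frac{8}{9} + o$
$y{\left(b \right)} = 2 b \left(3 + b\right)$
$P{\left(J \right)} = - \frac{18}{95}$ ($P{\left(J \right)} = \frac{-4 + \frac{0}{J}}{2 \cdot 2 \left(3 + 2\right) + \left(- \frac{8}{9} + 2\right)} = \frac{-4 + 0}{2 \cdot 2 \cdot 5 + \frac{10}{9}} = - \frac{4}{20 + \frac{10}{9}} = - \frac{4}{\frac{190}{9}} = \left(-4\right) \frac{9}{190} = - \frac{18}{95}$)
$P{\left(V \right)} 66 = \left(- \frac{18}{95}\right) 66 = - \frac{1188}{95}$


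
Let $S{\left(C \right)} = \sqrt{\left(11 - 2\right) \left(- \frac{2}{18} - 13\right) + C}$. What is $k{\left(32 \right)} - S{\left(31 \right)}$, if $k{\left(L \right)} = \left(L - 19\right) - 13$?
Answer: $- i \sqrt{87} \approx - 9.3274 i$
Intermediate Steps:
$k{\left(L \right)} = -32 + L$ ($k{\left(L \right)} = \left(-19 + L\right) - 13 = -32 + L$)
$S{\left(C \right)} = \sqrt{-118 + C}$ ($S{\left(C \right)} = \sqrt{9 \left(\left(-2\right) \frac{1}{18} - 13\right) + C} = \sqrt{9 \left(- \frac{1}{9} - 13\right) + C} = \sqrt{9 \left(- \frac{118}{9}\right) + C} = \sqrt{-118 + C}$)
$k{\left(32 \right)} - S{\left(31 \right)} = \left(-32 + 32\right) - \sqrt{-118 + 31} = 0 - \sqrt{-87} = 0 - i \sqrt{87} = - i \sqrt{87}$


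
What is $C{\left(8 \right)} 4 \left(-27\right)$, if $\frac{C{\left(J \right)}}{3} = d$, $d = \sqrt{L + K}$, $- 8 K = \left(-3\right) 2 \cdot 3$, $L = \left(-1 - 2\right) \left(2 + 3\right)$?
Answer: $- 162 i \sqrt{51} \approx - 1156.9 i$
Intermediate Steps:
$L = -15$ ($L = \left(-3\right) 5 = -15$)
$K = \frac{9}{4}$ ($K = - \frac{\left(-3\right) 2 \cdot 3}{8} = - \frac{\left(-6\right) 3}{8} = \left(- \frac{1}{8}\right) \left(-18\right) = \frac{9}{4} \approx 2.25$)
$d = \frac{i \sqrt{51}}{2}$ ($d = \sqrt{-15 + \frac{9}{4}} = \sqrt{- \frac{51}{4}} = \frac{i \sqrt{51}}{2} \approx 3.5707 i$)
$C{\left(J \right)} = \frac{3 i \sqrt{51}}{2}$ ($C{\left(J \right)} = 3 \frac{i \sqrt{51}}{2} = \frac{3 i \sqrt{51}}{2}$)
$C{\left(8 \right)} 4 \left(-27\right) = \frac{3 i \sqrt{51}}{2} \cdot 4 \left(-27\right) = 6 i \sqrt{51} \left(-27\right) = - 162 i \sqrt{51}$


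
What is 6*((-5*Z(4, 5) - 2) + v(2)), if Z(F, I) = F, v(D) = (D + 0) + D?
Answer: -108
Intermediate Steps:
v(D) = 2*D (v(D) = D + D = 2*D)
6*((-5*Z(4, 5) - 2) + v(2)) = 6*((-5*4 - 2) + 2*2) = 6*((-20 - 2) + 4) = 6*(-22 + 4) = 6*(-18) = -108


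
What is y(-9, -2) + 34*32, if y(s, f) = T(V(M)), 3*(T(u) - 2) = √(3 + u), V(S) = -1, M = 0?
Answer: 1090 + √2/3 ≈ 1090.5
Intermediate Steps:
T(u) = 2 + √(3 + u)/3
y(s, f) = 2 + √2/3 (y(s, f) = 2 + √(3 - 1)/3 = 2 + √2/3)
y(-9, -2) + 34*32 = (2 + √2/3) + 34*32 = (2 + √2/3) + 1088 = 1090 + √2/3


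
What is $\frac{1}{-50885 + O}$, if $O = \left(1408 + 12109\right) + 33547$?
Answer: $- \frac{1}{3821} \approx -0.00026171$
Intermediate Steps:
$O = 47064$ ($O = 13517 + 33547 = 47064$)
$\frac{1}{-50885 + O} = \frac{1}{-50885 + 47064} = \frac{1}{-3821} = - \frac{1}{3821}$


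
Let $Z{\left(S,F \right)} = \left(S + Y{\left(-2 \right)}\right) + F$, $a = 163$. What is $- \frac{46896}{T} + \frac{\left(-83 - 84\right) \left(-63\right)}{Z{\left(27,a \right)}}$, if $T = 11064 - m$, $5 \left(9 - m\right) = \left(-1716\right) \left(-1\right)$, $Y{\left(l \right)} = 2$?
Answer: $\frac{61620239}{1215808} \approx 50.683$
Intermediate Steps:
$Z{\left(S,F \right)} = 2 + F + S$ ($Z{\left(S,F \right)} = \left(S + 2\right) + F = \left(2 + S\right) + F = 2 + F + S$)
$m = - \frac{1671}{5}$ ($m = 9 - \frac{\left(-1716\right) \left(-1\right)}{5} = 9 - \frac{1716}{5} = - \frac{1671}{5} \approx -334.2$)
$T = \frac{56991}{5}$ ($T = 11064 - - \frac{1671}{5} = 11064 + \frac{1671}{5} = \frac{56991}{5} \approx 11398.0$)
$- \frac{46896}{T} + \frac{\left(-83 - 84\right) \left(-63\right)}{Z{\left(27,a \right)}} = - \frac{46896}{\frac{56991}{5}} + \frac{\left(-83 - 84\right) \left(-63\right)}{2 + 163 + 27} = \left(-46896\right) \frac{5}{56991} + \frac{\left(-167\right) \left(-63\right)}{192} = - \frac{78160}{18997} + 10521 \cdot \frac{1}{192} = - \frac{78160}{18997} + \frac{3507}{64} = \frac{61620239}{1215808}$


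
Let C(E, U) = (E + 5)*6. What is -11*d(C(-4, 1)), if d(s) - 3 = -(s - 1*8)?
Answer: -55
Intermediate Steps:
C(E, U) = 30 + 6*E (C(E, U) = (5 + E)*6 = 30 + 6*E)
d(s) = 11 - s (d(s) = 3 - (s - 1*8) = 3 - (s - 8) = 3 - (-8 + s) = 3 + (8 - s) = 11 - s)
-11*d(C(-4, 1)) = -11*(11 - (30 + 6*(-4))) = -11*(11 - (30 - 24)) = -11*(11 - 1*6) = -11*(11 - 6) = -11*5 = -55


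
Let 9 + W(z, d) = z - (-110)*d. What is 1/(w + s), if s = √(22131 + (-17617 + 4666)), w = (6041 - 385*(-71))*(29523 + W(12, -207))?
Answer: 18790688/4237079466159363 - √255/8474158932318726 ≈ 4.4348e-9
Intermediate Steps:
W(z, d) = -9 + z + 110*d (W(z, d) = -9 + (z - (-110)*d) = -9 + (z + 110*d) = -9 + z + 110*d)
w = 225488256 (w = (6041 - 385*(-71))*(29523 + (-9 + 12 + 110*(-207))) = (6041 + 27335)*(29523 + (-9 + 12 - 22770)) = 33376*(29523 - 22767) = 33376*6756 = 225488256)
s = 6*√255 (s = √(22131 - 12951) = √9180 = 6*√255 ≈ 95.812)
1/(w + s) = 1/(225488256 + 6*√255)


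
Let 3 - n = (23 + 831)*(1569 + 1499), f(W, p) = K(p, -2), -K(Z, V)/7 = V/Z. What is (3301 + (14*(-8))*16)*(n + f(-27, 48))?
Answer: -31629469447/8 ≈ -3.9537e+9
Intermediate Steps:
K(Z, V) = -7*V/Z
f(W, p) = 14/p (f(W, p) = -7*(-2)/p = 14/p)
n = -2620069 (n = 3 - (23 + 831)*(1569 + 1499) = 3 - 854*3068 = 3 - 1*2620072 = 3 - 2620072 = -2620069)
(3301 + (14*(-8))*16)*(n + f(-27, 48)) = (3301 + (14*(-8))*16)*(-2620069 + 14/48) = (3301 - 112*16)*(-2620069 + 14*(1/48)) = (3301 - 1792)*(-2620069 + 7/24) = 1509*(-62881649/24) = -31629469447/8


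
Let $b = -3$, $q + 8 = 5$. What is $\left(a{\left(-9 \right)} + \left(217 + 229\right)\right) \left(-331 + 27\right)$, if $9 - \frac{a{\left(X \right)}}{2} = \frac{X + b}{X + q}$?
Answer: $-140448$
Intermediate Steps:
$q = -3$ ($q = -8 + 5 = -3$)
$a{\left(X \right)} = 16$ ($a{\left(X \right)} = 18 - 2 \frac{X - 3}{X - 3} = 18 - 2 \frac{-3 + X}{-3 + X} = 18 - 2 = 16$)
$\left(a{\left(-9 \right)} + \left(217 + 229\right)\right) \left(-331 + 27\right) = \left(16 + \left(217 + 229\right)\right) \left(-331 + 27\right) = \left(16 + 446\right) \left(-304\right) = 462 \left(-304\right) = -140448$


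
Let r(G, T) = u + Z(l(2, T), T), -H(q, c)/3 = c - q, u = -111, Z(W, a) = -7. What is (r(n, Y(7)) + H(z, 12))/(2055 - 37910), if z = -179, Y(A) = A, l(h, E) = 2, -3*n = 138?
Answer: 691/35855 ≈ 0.019272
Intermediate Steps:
n = -46 (n = -1/3*138 = -46)
H(q, c) = -3*c + 3*q (H(q, c) = -3*(c - q) = -3*c + 3*q)
r(G, T) = -118 (r(G, T) = -111 - 7 = -118)
(r(n, Y(7)) + H(z, 12))/(2055 - 37910) = (-118 + (-3*12 + 3*(-179)))/(2055 - 37910) = (-118 + (-36 - 537))/(-35855) = (-118 - 573)*(-1/35855) = -691*(-1/35855) = 691/35855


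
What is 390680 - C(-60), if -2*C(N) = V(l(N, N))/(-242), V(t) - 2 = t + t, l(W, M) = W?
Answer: 94544619/242 ≈ 3.9068e+5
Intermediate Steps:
V(t) = 2 + 2*t (V(t) = 2 + (t + t) = 2 + 2*t)
C(N) = 1/242 + N/242 (C(N) = -(2 + 2*N)/(2*(-242)) = -(2 + 2*N)*(-1)/(2*242) = -(-1/121 - N/121)/2 = 1/242 + N/242)
390680 - C(-60) = 390680 - (1/242 + (1/242)*(-60)) = 390680 - (1/242 - 30/121) = 390680 - 1*(-59/242) = 390680 + 59/242 = 94544619/242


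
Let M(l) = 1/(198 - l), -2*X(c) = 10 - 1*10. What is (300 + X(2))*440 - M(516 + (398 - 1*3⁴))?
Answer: 83820001/635 ≈ 1.3200e+5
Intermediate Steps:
X(c) = 0 (X(c) = -(10 - 1*10)/2 = -(10 - 10)/2 = -½*0 = 0)
(300 + X(2))*440 - M(516 + (398 - 1*3⁴)) = (300 + 0)*440 - (-1)/(-198 + (516 + (398 - 1*3⁴))) = 300*440 - (-1)/(-198 + (516 + (398 - 1*81))) = 132000 - (-1)/(-198 + (516 + (398 - 81))) = 132000 - (-1)/(-198 + (516 + 317)) = 132000 - (-1)/(-198 + 833) = 132000 - (-1)/635 = 132000 - 1*(-1/635) = 132000 + 1/635 = 83820001/635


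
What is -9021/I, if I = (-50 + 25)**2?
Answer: -9021/625 ≈ -14.434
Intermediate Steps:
I = 625 (I = (-25)**2 = 625)
-9021/I = -9021/625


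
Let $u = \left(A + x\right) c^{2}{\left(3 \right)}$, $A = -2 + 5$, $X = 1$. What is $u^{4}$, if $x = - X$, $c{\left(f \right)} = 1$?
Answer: $16$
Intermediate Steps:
$A = 3$
$x = -1$ ($x = \left(-1\right) 1 = -1$)
$u = 2$ ($u = \left(3 - 1\right) 1^{2} = 2 \cdot 1 = 2$)
$u^{4} = 2^{4} = 16$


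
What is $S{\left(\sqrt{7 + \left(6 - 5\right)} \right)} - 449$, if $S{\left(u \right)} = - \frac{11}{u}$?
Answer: $-449 - \frac{11 \sqrt{2}}{4} \approx -452.89$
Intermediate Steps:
$S{\left(\sqrt{7 + \left(6 - 5\right)} \right)} - 449 = - \frac{11}{\sqrt{7 + \left(6 - 5\right)}} - 449 = - \frac{11}{\sqrt{7 + 1}} - 449 = - \frac{11}{\sqrt{8}} - 449 = - \frac{11}{2 \sqrt{2}} - 449 = - 11 \frac{\sqrt{2}}{4} - 449 = - \frac{11 \sqrt{2}}{4} - 449 = -449 - \frac{11 \sqrt{2}}{4}$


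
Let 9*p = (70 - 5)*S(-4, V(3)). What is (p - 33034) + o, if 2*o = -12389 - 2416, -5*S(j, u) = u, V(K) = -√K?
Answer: -80873/2 + 13*√3/9 ≈ -40434.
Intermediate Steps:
S(j, u) = -u/5
p = 13*√3/9 (p = ((70 - 5)*(-(-1)*√3/5))/9 = (65*(√3/5))/9 = (13*√3)/9 = 13*√3/9 ≈ 2.5019)
o = -14805/2 (o = (-12389 - 2416)/2 = (½)*(-14805) = -14805/2 ≈ -7402.5)
(p - 33034) + o = (13*√3/9 - 33034) - 14805/2 = (-33034 + 13*√3/9) - 14805/2 = -80873/2 + 13*√3/9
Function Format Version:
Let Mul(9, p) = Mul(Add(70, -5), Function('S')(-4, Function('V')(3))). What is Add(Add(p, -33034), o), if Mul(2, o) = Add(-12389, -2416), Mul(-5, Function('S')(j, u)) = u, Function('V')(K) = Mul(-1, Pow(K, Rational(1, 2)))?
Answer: Add(Rational(-80873, 2), Mul(Rational(13, 9), Pow(3, Rational(1, 2)))) ≈ -40434.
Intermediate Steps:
Function('S')(j, u) = Mul(Rational(-1, 5), u)
p = Mul(Rational(13, 9), Pow(3, Rational(1, 2))) (p = Mul(Rational(1, 9), Mul(Add(70, -5), Mul(Rational(-1, 5), Mul(-1, Pow(3, Rational(1, 2)))))) = Mul(Rational(1, 9), Mul(65, Mul(Rational(1, 5), Pow(3, Rational(1, 2))))) = Mul(Rational(1, 9), Mul(13, Pow(3, Rational(1, 2)))) = Mul(Rational(13, 9), Pow(3, Rational(1, 2))) ≈ 2.5019)
o = Rational(-14805, 2) (o = Mul(Rational(1, 2), Add(-12389, -2416)) = Mul(Rational(1, 2), -14805) = Rational(-14805, 2) ≈ -7402.5)
Add(Add(p, -33034), o) = Add(Add(Mul(Rational(13, 9), Pow(3, Rational(1, 2))), -33034), Rational(-14805, 2)) = Add(Add(-33034, Mul(Rational(13, 9), Pow(3, Rational(1, 2)))), Rational(-14805, 2)) = Add(Rational(-80873, 2), Mul(Rational(13, 9), Pow(3, Rational(1, 2))))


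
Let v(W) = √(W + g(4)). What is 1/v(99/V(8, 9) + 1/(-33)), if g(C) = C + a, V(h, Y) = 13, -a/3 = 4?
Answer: -I*√76362/178 ≈ -1.5525*I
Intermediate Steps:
a = -12 (a = -3*4 = -12)
g(C) = -12 + C (g(C) = C - 12 = -12 + C)
v(W) = √(-8 + W) (v(W) = √(W + (-12 + 4)) = √(W - 8) = √(-8 + W))
1/v(99/V(8, 9) + 1/(-33)) = 1/(√(-8 + (99/13 + 1/(-33)))) = 1/(√(-8 + (99*(1/13) + 1*(-1/33)))) = 1/(√(-8 + (99/13 - 1/33))) = 1/(√(-8 + 3254/429)) = 1/(√(-178/429)) = 1/(I*√76362/429) = -I*√76362/178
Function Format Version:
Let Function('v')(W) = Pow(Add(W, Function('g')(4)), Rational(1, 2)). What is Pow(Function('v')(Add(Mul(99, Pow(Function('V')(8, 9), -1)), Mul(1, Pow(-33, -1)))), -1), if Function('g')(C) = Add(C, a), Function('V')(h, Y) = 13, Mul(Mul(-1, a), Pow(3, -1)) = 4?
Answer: Mul(Rational(-1, 178), I, Pow(76362, Rational(1, 2))) ≈ Mul(-1.5525, I)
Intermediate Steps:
a = -12 (a = Mul(-3, 4) = -12)
Function('g')(C) = Add(-12, C) (Function('g')(C) = Add(C, -12) = Add(-12, C))
Function('v')(W) = Pow(Add(-8, W), Rational(1, 2)) (Function('v')(W) = Pow(Add(W, Add(-12, 4)), Rational(1, 2)) = Pow(Add(W, -8), Rational(1, 2)) = Pow(Add(-8, W), Rational(1, 2)))
Pow(Function('v')(Add(Mul(99, Pow(Function('V')(8, 9), -1)), Mul(1, Pow(-33, -1)))), -1) = Pow(Pow(Add(-8, Add(Mul(99, Pow(13, -1)), Mul(1, Pow(-33, -1)))), Rational(1, 2)), -1) = Pow(Pow(Add(-8, Add(Mul(99, Rational(1, 13)), Mul(1, Rational(-1, 33)))), Rational(1, 2)), -1) = Pow(Pow(Add(-8, Add(Rational(99, 13), Rational(-1, 33))), Rational(1, 2)), -1) = Pow(Pow(Add(-8, Rational(3254, 429)), Rational(1, 2)), -1) = Pow(Pow(Rational(-178, 429), Rational(1, 2)), -1) = Pow(Mul(Rational(1, 429), I, Pow(76362, Rational(1, 2))), -1) = Mul(Rational(-1, 178), I, Pow(76362, Rational(1, 2)))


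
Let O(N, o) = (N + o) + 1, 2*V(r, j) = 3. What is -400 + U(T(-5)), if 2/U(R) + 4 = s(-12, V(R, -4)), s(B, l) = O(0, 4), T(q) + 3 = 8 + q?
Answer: -398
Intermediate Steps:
V(r, j) = 3/2 (V(r, j) = (½)*3 = 3/2)
T(q) = 5 + q (T(q) = -3 + (8 + q) = 5 + q)
O(N, o) = 1 + N + o
s(B, l) = 5 (s(B, l) = 1 + 0 + 4 = 5)
U(R) = 2 (U(R) = 2/(-4 + 5) = 2/1 = 2*1 = 2)
-400 + U(T(-5)) = -400 + 2 = -398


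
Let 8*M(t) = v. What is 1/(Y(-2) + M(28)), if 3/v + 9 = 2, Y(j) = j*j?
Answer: 56/221 ≈ 0.25339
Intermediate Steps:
Y(j) = j**2
v = -3/7 (v = 3/(-9 + 2) = 3/(-7) = 3*(-1/7) = -3/7 ≈ -0.42857)
M(t) = -3/56 (M(t) = (1/8)*(-3/7) = -3/56)
1/(Y(-2) + M(28)) = 1/((-2)**2 - 3/56) = 1/(4 - 3/56) = 1/(221/56) = 56/221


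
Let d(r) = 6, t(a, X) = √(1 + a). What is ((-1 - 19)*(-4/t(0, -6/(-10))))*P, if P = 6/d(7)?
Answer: 80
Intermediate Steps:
P = 1 (P = 6/6 = 6*(⅙) = 1)
((-1 - 19)*(-4/t(0, -6/(-10))))*P = ((-1 - 19)*(-4/√(1 + 0)))*1 = -(-80)/(√1)*1 = -(-80)/1*1 = -(-80)*1 = -20*(-4)*1 = 80*1 = 80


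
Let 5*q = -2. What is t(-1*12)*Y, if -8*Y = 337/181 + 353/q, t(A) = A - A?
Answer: 0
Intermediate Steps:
q = -2/5 (q = (1/5)*(-2) = -2/5 ≈ -0.40000)
t(A) = 0
Y = 318791/2896 (Y = -(337/181 + 353/(-2/5))/8 = -(337*(1/181) + 353*(-5/2))/8 = -(337/181 - 1765/2)/8 = -1/8*(-318791/362) = 318791/2896 ≈ 110.08)
t(-1*12)*Y = 0*(318791/2896) = 0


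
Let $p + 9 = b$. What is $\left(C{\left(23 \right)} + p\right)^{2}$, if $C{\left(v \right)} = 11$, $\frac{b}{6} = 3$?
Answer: $400$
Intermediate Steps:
$b = 18$ ($b = 6 \cdot 3 = 18$)
$p = 9$ ($p = -9 + 18 = 9$)
$\left(C{\left(23 \right)} + p\right)^{2} = \left(11 + 9\right)^{2} = 20^{2} = 400$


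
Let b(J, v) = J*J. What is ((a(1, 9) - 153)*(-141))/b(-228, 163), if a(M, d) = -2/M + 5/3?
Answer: 5405/12996 ≈ 0.41590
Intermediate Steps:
b(J, v) = J**2
a(M, d) = 5/3 - 2/M (a(M, d) = -2/M + 5*(1/3) = -2/M + 5/3 = 5/3 - 2/M)
((a(1, 9) - 153)*(-141))/b(-228, 163) = (((5/3 - 2/1) - 153)*(-141))/((-228)**2) = (((5/3 - 2*1) - 153)*(-141))/51984 = (((5/3 - 2) - 153)*(-141))*(1/51984) = ((-1/3 - 153)*(-141))*(1/51984) = -460/3*(-141)*(1/51984) = 21620*(1/51984) = 5405/12996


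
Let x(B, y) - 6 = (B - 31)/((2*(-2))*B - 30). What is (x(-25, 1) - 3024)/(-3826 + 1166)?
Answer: 7547/6650 ≈ 1.1349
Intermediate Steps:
x(B, y) = 6 + (-31 + B)/(-30 - 4*B) (x(B, y) = 6 + (B - 31)/((2*(-2))*B - 30) = 6 + (-31 + B)/(-4*B - 30) = 6 + (-31 + B)/(-30 - 4*B))
(x(-25, 1) - 3024)/(-3826 + 1166) = ((211 + 23*(-25))/(2*(15 + 2*(-25))) - 3024)/(-3826 + 1166) = ((211 - 575)/(2*(15 - 50)) - 3024)/(-2660) = ((1/2)*(-364)/(-35) - 3024)*(-1/2660) = ((1/2)*(-1/35)*(-364) - 3024)*(-1/2660) = (26/5 - 3024)*(-1/2660) = -15094/5*(-1/2660) = 7547/6650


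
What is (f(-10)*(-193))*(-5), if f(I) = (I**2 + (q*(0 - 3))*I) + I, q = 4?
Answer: 202650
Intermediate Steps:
f(I) = I**2 - 11*I (f(I) = (I**2 + (4*(0 - 3))*I) + I = (I**2 + (4*(-3))*I) + I = (I**2 - 12*I) + I = I**2 - 11*I)
(f(-10)*(-193))*(-5) = (-10*(-11 - 10)*(-193))*(-5) = (-10*(-21)*(-193))*(-5) = (210*(-193))*(-5) = -40530*(-5) = 202650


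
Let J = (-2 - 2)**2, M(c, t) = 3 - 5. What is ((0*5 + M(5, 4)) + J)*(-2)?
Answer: -28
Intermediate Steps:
M(c, t) = -2
J = 16 (J = (-4)**2 = 16)
((0*5 + M(5, 4)) + J)*(-2) = ((0*5 - 2) + 16)*(-2) = ((0 - 2) + 16)*(-2) = (-2 + 16)*(-2) = 14*(-2) = -28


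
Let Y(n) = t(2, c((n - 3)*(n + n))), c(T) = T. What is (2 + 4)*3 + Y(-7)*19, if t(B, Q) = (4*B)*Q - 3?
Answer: 21241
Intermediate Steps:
t(B, Q) = -3 + 4*B*Q (t(B, Q) = 4*B*Q - 3 = -3 + 4*B*Q)
Y(n) = -3 + 16*n*(-3 + n) (Y(n) = -3 + 4*2*((n - 3)*(n + n)) = -3 + 4*2*((-3 + n)*(2*n)) = -3 + 4*2*(2*n*(-3 + n)) = -3 + 16*n*(-3 + n))
(2 + 4)*3 + Y(-7)*19 = (2 + 4)*3 + (-3 + 16*(-7)*(-3 - 7))*19 = 6*3 + (-3 + 16*(-7)*(-10))*19 = 18 + (-3 + 1120)*19 = 18 + 1117*19 = 18 + 21223 = 21241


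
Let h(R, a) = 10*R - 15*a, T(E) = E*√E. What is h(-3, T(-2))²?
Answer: 900*(1 - I*√2)² ≈ -900.0 - 2545.6*I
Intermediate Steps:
T(E) = E^(3/2)
h(R, a) = -15*a + 10*R
h(-3, T(-2))² = (-(-30)*I*√2 + 10*(-3))² = (-(-30)*I*√2 - 30)² = (30*I*√2 - 30)² = (-30 + 30*I*√2)²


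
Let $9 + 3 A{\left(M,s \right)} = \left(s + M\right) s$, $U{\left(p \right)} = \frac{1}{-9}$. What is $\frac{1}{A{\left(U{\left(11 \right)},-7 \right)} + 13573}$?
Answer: $\frac{27}{366838} \approx 7.3602 \cdot 10^{-5}$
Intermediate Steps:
$U{\left(p \right)} = - \frac{1}{9}$
$A{\left(M,s \right)} = -3 + \frac{s \left(M + s\right)}{3}$ ($A{\left(M,s \right)} = -3 + \frac{\left(s + M\right) s}{3} = -3 + \frac{\left(M + s\right) s}{3} = -3 + \frac{s \left(M + s\right)}{3}$)
$\frac{1}{A{\left(U{\left(11 \right)},-7 \right)} + 13573} = \frac{1}{\left(-3 + \frac{\left(-7\right)^{2}}{3} + \frac{1}{3} \left(- \frac{1}{9}\right) \left(-7\right)\right) + 13573} = \frac{1}{\left(-3 + \frac{1}{3} \cdot 49 + \frac{7}{27}\right) + 13573} = \frac{1}{\left(-3 + \frac{49}{3} + \frac{7}{27}\right) + 13573} = \frac{1}{\frac{367}{27} + 13573} = \frac{1}{\frac{366838}{27}} = \frac{27}{366838}$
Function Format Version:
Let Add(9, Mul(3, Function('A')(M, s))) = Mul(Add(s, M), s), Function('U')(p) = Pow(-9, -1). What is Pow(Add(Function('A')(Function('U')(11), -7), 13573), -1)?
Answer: Rational(27, 366838) ≈ 7.3602e-5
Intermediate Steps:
Function('U')(p) = Rational(-1, 9)
Function('A')(M, s) = Add(-3, Mul(Rational(1, 3), s, Add(M, s))) (Function('A')(M, s) = Add(-3, Mul(Rational(1, 3), Mul(Add(s, M), s))) = Add(-3, Mul(Rational(1, 3), Mul(Add(M, s), s))) = Add(-3, Mul(Rational(1, 3), Mul(s, Add(M, s)))) = Add(-3, Mul(Rational(1, 3), s, Add(M, s))))
Pow(Add(Function('A')(Function('U')(11), -7), 13573), -1) = Pow(Add(Add(-3, Mul(Rational(1, 3), Pow(-7, 2)), Mul(Rational(1, 3), Rational(-1, 9), -7)), 13573), -1) = Pow(Add(Add(-3, Mul(Rational(1, 3), 49), Rational(7, 27)), 13573), -1) = Pow(Add(Add(-3, Rational(49, 3), Rational(7, 27)), 13573), -1) = Pow(Add(Rational(367, 27), 13573), -1) = Pow(Rational(366838, 27), -1) = Rational(27, 366838)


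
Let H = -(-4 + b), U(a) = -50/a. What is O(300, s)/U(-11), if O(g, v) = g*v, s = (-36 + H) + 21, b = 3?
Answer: -924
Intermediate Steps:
H = 1 (H = -(-4 + 3) = -(-1) = -1*(-1) = 1)
s = -14 (s = (-36 + 1) + 21 = -35 + 21 = -14)
O(300, s)/U(-11) = (300*(-14))/((-50/(-11))) = -4200/((-50*(-1/11))) = -4200/50/11 = -4200*11/50 = -924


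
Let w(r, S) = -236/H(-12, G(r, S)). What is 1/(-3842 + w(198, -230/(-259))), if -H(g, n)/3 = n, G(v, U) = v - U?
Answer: -38289/147091057 ≈ -0.00026031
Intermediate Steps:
H(g, n) = -3*n
w(r, S) = -236/(-3*r + 3*S) (w(r, S) = -236*(-1/(3*(r - S))) = -236/(-3*r + 3*S))
1/(-3842 + w(198, -230/(-259))) = 1/(-3842 + 236/(3*(198 - (-230)/(-259)))) = 1/(-3842 + 236/(3*(198 - (-230)*(-1)/259))) = 1/(-3842 + 236/(3*(198 - 1*230/259))) = 1/(-3842 + 236/(3*(198 - 230/259))) = 1/(-3842 + 236/(3*(51052/259))) = 1/(-3842 + (236/3)*(259/51052)) = 1/(-3842 + 15281/38289) = 1/(-147091057/38289) = -38289/147091057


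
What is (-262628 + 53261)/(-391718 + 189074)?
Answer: 23263/22516 ≈ 1.0332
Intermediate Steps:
(-262628 + 53261)/(-391718 + 189074) = -209367/(-202644) = -209367*(-1/202644) = 23263/22516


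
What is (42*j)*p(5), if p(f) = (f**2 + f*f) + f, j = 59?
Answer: 136290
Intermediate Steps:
p(f) = f + 2*f**2 (p(f) = (f**2 + f**2) + f = 2*f**2 + f = f + 2*f**2)
(42*j)*p(5) = (42*59)*(5*(1 + 2*5)) = 2478*(5*(1 + 10)) = 2478*(5*11) = 2478*55 = 136290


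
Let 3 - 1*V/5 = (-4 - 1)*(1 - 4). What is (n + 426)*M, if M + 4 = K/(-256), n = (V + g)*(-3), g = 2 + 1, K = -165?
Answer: -512823/256 ≈ -2003.2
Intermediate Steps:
g = 3
V = -60 (V = 15 - 5*(-4 - 1)*(1 - 4) = 15 - (-25)*(-3) = 15 - 5*15 = 15 - 75 = -60)
n = 171 (n = (-60 + 3)*(-3) = -57*(-3) = 171)
M = -859/256 (M = -4 - 165/(-256) = -4 - 165*(-1/256) = -4 + 165/256 = -859/256 ≈ -3.3555)
(n + 426)*M = (171 + 426)*(-859/256) = 597*(-859/256) = -512823/256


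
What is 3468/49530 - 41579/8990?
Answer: -13521537/2968498 ≈ -4.5550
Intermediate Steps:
3468/49530 - 41579/8990 = 3468*(1/49530) - 41579*1/8990 = 578/8255 - 41579/8990 = -13521537/2968498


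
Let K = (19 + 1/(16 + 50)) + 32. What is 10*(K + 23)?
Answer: 24425/33 ≈ 740.15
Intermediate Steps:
K = 3367/66 (K = (19 + 1/66) + 32 = 1255/66 + 32 = 3367/66 ≈ 51.015)
10*(K + 23) = 10*(3367/66 + 23) = 10*(4885/66) = 24425/33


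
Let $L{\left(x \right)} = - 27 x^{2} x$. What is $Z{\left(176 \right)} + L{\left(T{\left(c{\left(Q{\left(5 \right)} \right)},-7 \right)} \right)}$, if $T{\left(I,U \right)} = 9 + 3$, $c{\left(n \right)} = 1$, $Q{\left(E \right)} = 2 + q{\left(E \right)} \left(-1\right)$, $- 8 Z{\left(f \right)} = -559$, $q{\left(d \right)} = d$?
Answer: $- \frac{372689}{8} \approx -46586.0$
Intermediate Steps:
$Z{\left(f \right)} = \frac{559}{8}$ ($Z{\left(f \right)} = \left(- \frac{1}{8}\right) \left(-559\right) = \frac{559}{8}$)
$Q{\left(E \right)} = 2 - E$ ($Q{\left(E \right)} = 2 + E \left(-1\right) = 2 - E$)
$T{\left(I,U \right)} = 12$
$L{\left(x \right)} = - 27 x^{3}$
$Z{\left(176 \right)} + L{\left(T{\left(c{\left(Q{\left(5 \right)} \right)},-7 \right)} \right)} = \frac{559}{8} - 27 \cdot 12^{3} = \frac{559}{8} - 46656 = - \frac{372689}{8}$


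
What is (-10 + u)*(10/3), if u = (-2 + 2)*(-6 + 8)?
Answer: -100/3 ≈ -33.333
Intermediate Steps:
u = 0 (u = 0*2 = 0)
(-10 + u)*(10/3) = (-10 + 0)*(10/3) = -100/3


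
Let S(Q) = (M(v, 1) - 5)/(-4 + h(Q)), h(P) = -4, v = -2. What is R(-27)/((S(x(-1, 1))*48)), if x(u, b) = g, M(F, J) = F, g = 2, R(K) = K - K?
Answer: 0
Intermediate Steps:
R(K) = 0
x(u, b) = 2
S(Q) = 7/8 (S(Q) = (-2 - 5)/(-4 - 4) = -7/(-8) = -7*(-⅛) = 7/8)
R(-27)/((S(x(-1, 1))*48)) = 0/(((7/8)*48)) = 0/42 = 0*(1/42) = 0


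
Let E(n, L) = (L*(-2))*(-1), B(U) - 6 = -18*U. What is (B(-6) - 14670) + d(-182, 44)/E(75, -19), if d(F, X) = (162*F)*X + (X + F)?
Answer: 19587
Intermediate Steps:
B(U) = 6 - 18*U
d(F, X) = F + X + 162*F*X (d(F, X) = 162*F*X + (F + X) = F + X + 162*F*X)
E(n, L) = 2*L (E(n, L) = -2*L*(-1) = 2*L)
(B(-6) - 14670) + d(-182, 44)/E(75, -19) = ((6 - 18*(-6)) - 14670) + (-182 + 44 + 162*(-182)*44)/((2*(-19))) = ((6 + 108) - 14670) + (-182 + 44 - 1297296)/(-38) = (114 - 14670) - 1297434*(-1/38) = -14556 + 34143 = 19587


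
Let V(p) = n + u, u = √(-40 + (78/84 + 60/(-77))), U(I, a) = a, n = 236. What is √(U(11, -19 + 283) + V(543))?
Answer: √(11858000 + 2926*I*√2618)/154 ≈ 22.361 + 0.14115*I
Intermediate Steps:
u = 19*I*√2618/154 (u = √(-40 + (78*(1/84) + 60*(-1/77))) = √(-40 + (13/14 - 60/77)) = √(-40 + 23/154) = √(-6137/154) = 19*I*√2618/154 ≈ 6.3127*I)
V(p) = 236 + 19*I*√2618/154
√(U(11, -19 + 283) + V(543)) = √((-19 + 283) + (236 + 19*I*√2618/154)) = √(264 + (236 + 19*I*√2618/154)) = √(500 + 19*I*√2618/154)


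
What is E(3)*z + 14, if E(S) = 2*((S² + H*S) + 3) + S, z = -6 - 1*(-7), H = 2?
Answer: 53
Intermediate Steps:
z = 1 (z = -6 + 7 = 1)
E(S) = 6 + 2*S² + 5*S (E(S) = 2*((S² + 2*S) + 3) + S = 2*(3 + S² + 2*S) + S = (6 + 2*S² + 4*S) + S = 6 + 2*S² + 5*S)
E(3)*z + 14 = (6 + 2*3² + 5*3)*1 + 14 = (6 + 2*9 + 15)*1 + 14 = (6 + 18 + 15)*1 + 14 = 39*1 + 14 = 39 + 14 = 53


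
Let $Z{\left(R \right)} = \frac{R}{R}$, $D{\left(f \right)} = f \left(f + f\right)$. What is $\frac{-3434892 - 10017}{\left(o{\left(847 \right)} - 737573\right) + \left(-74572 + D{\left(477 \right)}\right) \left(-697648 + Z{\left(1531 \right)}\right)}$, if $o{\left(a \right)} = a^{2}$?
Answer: $\frac{3444909}{265444936606} \approx 1.2978 \cdot 10^{-5}$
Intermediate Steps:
$D{\left(f \right)} = 2 f^{2}$ ($D{\left(f \right)} = f 2 f = 2 f^{2}$)
$Z{\left(R \right)} = 1$
$\frac{-3434892 - 10017}{\left(o{\left(847 \right)} - 737573\right) + \left(-74572 + D{\left(477 \right)}\right) \left(-697648 + Z{\left(1531 \right)}\right)} = \frac{-3434892 - 10017}{\left(847^{2} - 737573\right) + \left(-74572 + 2 \cdot 477^{2}\right) \left(-697648 + 1\right)} = - \frac{3444909}{\left(717409 - 737573\right) + \left(-74572 + 2 \cdot 227529\right) \left(-697647\right)} = - \frac{3444909}{-20164 + \left(-74572 + 455058\right) \left(-697647\right)} = - \frac{3444909}{-20164 + 380486 \left(-697647\right)} = - \frac{3444909}{-20164 - 265444916442} = - \frac{3444909}{-265444936606} = \left(-3444909\right) \left(- \frac{1}{265444936606}\right) = \frac{3444909}{265444936606}$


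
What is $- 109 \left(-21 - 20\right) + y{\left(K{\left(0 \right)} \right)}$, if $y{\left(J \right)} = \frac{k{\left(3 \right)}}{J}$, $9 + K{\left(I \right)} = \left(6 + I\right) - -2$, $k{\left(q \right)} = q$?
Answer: $4466$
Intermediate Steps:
$K{\left(I \right)} = -1 + I$ ($K{\left(I \right)} = -9 + \left(\left(6 + I\right) - -2\right) = -9 + \left(\left(6 + I\right) + 2\right) = -9 + \left(8 + I\right) = -1 + I$)
$y{\left(J \right)} = \frac{3}{J}$
$- 109 \left(-21 - 20\right) + y{\left(K{\left(0 \right)} \right)} = - 109 \left(-21 - 20\right) + \frac{3}{-1 + 0} = \left(-109\right) \left(-41\right) + \frac{3}{-1} = 4469 + 3 \left(-1\right) = 4469 - 3 = 4466$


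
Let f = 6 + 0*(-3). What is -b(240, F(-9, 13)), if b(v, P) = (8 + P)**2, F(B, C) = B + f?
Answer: -25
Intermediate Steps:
f = 6 (f = 6 + 0 = 6)
F(B, C) = 6 + B (F(B, C) = B + 6 = 6 + B)
-b(240, F(-9, 13)) = -(8 + (6 - 9))**2 = -(8 - 3)**2 = -1*5**2 = -1*25 = -25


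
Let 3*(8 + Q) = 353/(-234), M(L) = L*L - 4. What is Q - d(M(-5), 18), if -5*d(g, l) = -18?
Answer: -42481/3510 ≈ -12.103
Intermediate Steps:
M(L) = -4 + L² (M(L) = L² - 4 = -4 + L²)
d(g, l) = 18/5 (d(g, l) = -⅕*(-18) = 18/5)
Q = -5969/702 (Q = -8 + (353/(-234))/3 = -8 + (353*(-1/234))/3 = -8 + (⅓)*(-353/234) = -8 - 353/702 = -5969/702 ≈ -8.5029)
Q - d(M(-5), 18) = -5969/702 - 1*18/5 = -5969/702 - 18/5 = -42481/3510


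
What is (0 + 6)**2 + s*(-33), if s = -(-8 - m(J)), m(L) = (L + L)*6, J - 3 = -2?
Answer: -624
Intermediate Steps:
J = 1 (J = 3 - 2 = 1)
m(L) = 12*L (m(L) = (2*L)*6 = 12*L)
s = 20 (s = -(-8 - 12) = -1*(-20) = 20)
(0 + 6)**2 + s*(-33) = (0 + 6)**2 + 20*(-33) = 6**2 - 660 = 36 - 660 = -624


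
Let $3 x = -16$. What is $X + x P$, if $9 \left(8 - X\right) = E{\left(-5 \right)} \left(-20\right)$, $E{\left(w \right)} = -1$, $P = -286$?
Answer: $\frac{13780}{9} \approx 1531.1$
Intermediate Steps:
$x = - \frac{16}{3}$ ($x = \frac{1}{3} \left(-16\right) = - \frac{16}{3} \approx -5.3333$)
$X = \frac{52}{9}$ ($X = 8 - \frac{\left(-1\right) \left(-20\right)}{9} = 8 - \frac{20}{9} = \frac{52}{9} \approx 5.7778$)
$X + x P = \frac{52}{9} - - \frac{4576}{3} = \frac{52}{9} + \frac{4576}{3} = \frac{13780}{9}$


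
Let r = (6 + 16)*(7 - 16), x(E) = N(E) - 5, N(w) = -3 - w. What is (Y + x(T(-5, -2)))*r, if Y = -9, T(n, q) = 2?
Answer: 3762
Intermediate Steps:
x(E) = -8 - E (x(E) = (-3 - E) - 5 = -8 - E)
r = -198 (r = 22*(-9) = -198)
(Y + x(T(-5, -2)))*r = (-9 + (-8 - 1*2))*(-198) = (-9 + (-8 - 2))*(-198) = (-9 - 10)*(-198) = -19*(-198) = 3762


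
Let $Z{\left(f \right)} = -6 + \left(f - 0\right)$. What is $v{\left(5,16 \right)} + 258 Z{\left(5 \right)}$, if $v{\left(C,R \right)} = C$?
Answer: $-253$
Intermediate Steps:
$Z{\left(f \right)} = -6 + f$ ($Z{\left(f \right)} = -6 + \left(f + 0\right) = -6 + f$)
$v{\left(5,16 \right)} + 258 Z{\left(5 \right)} = 5 + 258 \left(-6 + 5\right) = 5 + 258 \left(-1\right) = 5 - 258 = -253$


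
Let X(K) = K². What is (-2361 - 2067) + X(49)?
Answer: -2027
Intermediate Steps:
(-2361 - 2067) + X(49) = (-2361 - 2067) + 49² = -4428 + 2401 = -2027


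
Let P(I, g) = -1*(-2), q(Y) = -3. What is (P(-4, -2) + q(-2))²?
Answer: 1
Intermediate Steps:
P(I, g) = 2
(P(-4, -2) + q(-2))² = (2 - 3)² = (-1)² = 1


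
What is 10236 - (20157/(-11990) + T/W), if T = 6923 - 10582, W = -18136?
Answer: 1113073223491/108725320 ≈ 10237.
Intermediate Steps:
T = -3659
10236 - (20157/(-11990) + T/W) = 10236 - (20157/(-11990) - 3659/(-18136)) = 10236 - (20157*(-1/11990) - 3659*(-1/18136)) = 10236 - (-20157/11990 + 3659/18136) = 10236 - 1*(-160847971/108725320) = 10236 + 160847971/108725320 = 1113073223491/108725320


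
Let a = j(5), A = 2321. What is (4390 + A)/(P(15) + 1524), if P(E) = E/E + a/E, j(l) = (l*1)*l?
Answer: 20133/4580 ≈ 4.3959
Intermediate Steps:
j(l) = l**2 (j(l) = l*l = l**2)
a = 25 (a = 5**2 = 25)
P(E) = 1 + 25/E (P(E) = E/E + 25/E = 1 + 25/E)
(4390 + A)/(P(15) + 1524) = (4390 + 2321)/((25 + 15)/15 + 1524) = 6711/((1/15)*40 + 1524) = 6711/(8/3 + 1524) = 6711/(4580/3) = 6711*(3/4580) = 20133/4580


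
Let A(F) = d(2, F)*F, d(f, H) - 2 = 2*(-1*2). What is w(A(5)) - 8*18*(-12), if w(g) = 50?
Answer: 1778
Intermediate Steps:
d(f, H) = -2 (d(f, H) = 2 + 2*(-1*2) = 2 + 2*(-2) = 2 - 4 = -2)
A(F) = -2*F
w(A(5)) - 8*18*(-12) = 50 - 8*18*(-12) = 50 - 144*(-12) = 50 + 1728 = 1778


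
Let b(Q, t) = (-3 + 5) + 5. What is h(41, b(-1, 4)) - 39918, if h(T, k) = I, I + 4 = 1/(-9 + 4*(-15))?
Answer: -2754619/69 ≈ -39922.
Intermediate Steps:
I = -277/69 (I = -4 + 1/(-9 + 4*(-15)) = -4 + 1/(-9 - 60) = -4 + 1/(-69) = -4 - 1/69 = -277/69 ≈ -4.0145)
b(Q, t) = 7 (b(Q, t) = 2 + 5 = 7)
h(T, k) = -277/69
h(41, b(-1, 4)) - 39918 = -277/69 - 39918 = -2754619/69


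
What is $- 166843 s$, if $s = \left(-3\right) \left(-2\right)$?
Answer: $-1001058$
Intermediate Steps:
$s = 6$
$- 166843 s = \left(-166843\right) 6 = -1001058$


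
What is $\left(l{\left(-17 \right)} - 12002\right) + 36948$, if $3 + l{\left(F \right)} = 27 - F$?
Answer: $24987$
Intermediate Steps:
$l{\left(F \right)} = 24 - F$ ($l{\left(F \right)} = -3 - \left(-27 + F\right) = 24 - F$)
$\left(l{\left(-17 \right)} - 12002\right) + 36948 = \left(\left(24 - -17\right) - 12002\right) + 36948 = \left(\left(24 + 17\right) - 12002\right) + 36948 = \left(41 - 12002\right) + 36948 = -11961 + 36948 = 24987$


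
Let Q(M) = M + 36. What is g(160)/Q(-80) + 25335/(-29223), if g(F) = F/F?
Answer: -127107/142868 ≈ -0.88968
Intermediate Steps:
Q(M) = 36 + M
g(F) = 1
g(160)/Q(-80) + 25335/(-29223) = 1/(36 - 80) + 25335/(-29223) = 1/(-44) + 25335*(-1/29223) = 1*(-1/44) - 2815/3247 = -1/44 - 2815/3247 = -127107/142868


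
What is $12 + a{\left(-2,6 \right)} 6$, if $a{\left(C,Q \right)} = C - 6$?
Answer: $-36$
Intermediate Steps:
$a{\left(C,Q \right)} = -6 + C$ ($a{\left(C,Q \right)} = C - 6 = -6 + C$)
$12 + a{\left(-2,6 \right)} 6 = 12 + \left(-6 - 2\right) 6 = 12 - 48 = -36$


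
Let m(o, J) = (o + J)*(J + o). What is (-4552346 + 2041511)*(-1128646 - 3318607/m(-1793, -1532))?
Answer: 6265984714355357619/2211125 ≈ 2.8338e+12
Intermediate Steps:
m(o, J) = (J + o)² (m(o, J) = (J + o)*(J + o) = (J + o)²)
(-4552346 + 2041511)*(-1128646 - 3318607/m(-1793, -1532)) = (-4552346 + 2041511)*(-1128646 - 3318607/(-1532 - 1793)²) = -2510835*(-1128646 - 3318607/((-3325)²)) = -2510835*(-1128646 - 3318607/11055625) = -2510835*(-12477890252357/11055625) = 6265984714355357619/2211125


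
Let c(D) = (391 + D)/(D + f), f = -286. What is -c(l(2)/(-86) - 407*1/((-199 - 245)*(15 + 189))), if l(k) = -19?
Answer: 41181953/30081775 ≈ 1.3690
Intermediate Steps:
c(D) = (391 + D)/(-286 + D) (c(D) = (391 + D)/(D - 286) = (391 + D)/(-286 + D))
-c(l(2)/(-86) - 407*1/((-199 - 245)*(15 + 189))) = -(391 + (-19/(-86) - 407*1/((-199 - 245)*(15 + 189))))/(-286 + (-19/(-86) - 407*1/((-199 - 245)*(15 + 189)))) = -(391 + (-19*(-1/86) - 407/(204*(-444))))/(-286 + (-19*(-1/86) - 407/(204*(-444)))) = -(391 + (19/86 - 407/(-90576)))/(-286 + (19/86 - 407/(-90576))) = -(391 + (19/86 - 407*(-1/90576)))/(-286 + (19/86 - 407*(-1/90576))) = -(391 + (19/86 + 11/2448))/(-286 + (19/86 + 11/2448)) = -(391 + 23729/105264)/(-286 + 23729/105264) = -41181953/((-30081775/105264)*105264) = -(-105264)*41181953/(30081775*105264) = -1*(-41181953/30081775) = 41181953/30081775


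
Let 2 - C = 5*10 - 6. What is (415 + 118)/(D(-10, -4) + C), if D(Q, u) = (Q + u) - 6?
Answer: -533/62 ≈ -8.5968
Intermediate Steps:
C = -42 (C = 2 - (5*10 - 6) = 2 - (50 - 6) = 2 - 1*44 = 2 - 44 = -42)
D(Q, u) = -6 + Q + u
(415 + 118)/(D(-10, -4) + C) = (415 + 118)/((-6 - 10 - 4) - 42) = 533/(-20 - 42) = 533/(-62) = 533*(-1/62) = -533/62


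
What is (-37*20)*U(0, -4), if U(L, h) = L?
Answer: 0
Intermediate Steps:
(-37*20)*U(0, -4) = -37*20*0 = -740*0 = 0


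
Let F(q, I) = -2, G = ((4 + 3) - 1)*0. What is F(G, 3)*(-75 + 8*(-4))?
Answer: 214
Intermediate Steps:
G = 0 (G = (7 - 1)*0 = 6*0 = 0)
F(G, 3)*(-75 + 8*(-4)) = -2*(-75 + 8*(-4)) = -2*(-75 - 32) = -2*(-107) = 214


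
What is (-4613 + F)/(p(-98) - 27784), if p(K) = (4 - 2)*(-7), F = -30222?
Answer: 34835/27798 ≈ 1.2531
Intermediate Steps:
p(K) = -14 (p(K) = 2*(-7) = -14)
(-4613 + F)/(p(-98) - 27784) = (-4613 - 30222)/(-14 - 27784) = -34835/(-27798) = -34835*(-1/27798) = 34835/27798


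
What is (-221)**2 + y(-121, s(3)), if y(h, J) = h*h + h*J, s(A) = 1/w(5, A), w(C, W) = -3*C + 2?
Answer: 825387/13 ≈ 63491.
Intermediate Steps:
w(C, W) = 2 - 3*C
s(A) = -1/13 (s(A) = 1/(2 - 3*5) = 1/(2 - 15) = 1/(-13) = -1/13)
y(h, J) = h**2 + J*h
(-221)**2 + y(-121, s(3)) = (-221)**2 - 121*(-1/13 - 121) = 48841 - 121*(-1574/13) = 48841 + 190454/13 = 825387/13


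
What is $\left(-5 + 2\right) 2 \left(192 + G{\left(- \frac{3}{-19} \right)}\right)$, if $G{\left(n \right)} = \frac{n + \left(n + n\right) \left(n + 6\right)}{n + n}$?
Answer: $- \frac{22647}{19} \approx -1191.9$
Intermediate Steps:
$G{\left(n \right)} = \frac{n + 2 n \left(6 + n\right)}{2 n}$
$\left(-5 + 2\right) 2 \left(192 + G{\left(- \frac{3}{-19} \right)}\right) = \left(-5 + 2\right) 2 \left(192 + \left(\frac{13}{2} - \frac{3}{-19}\right)\right) = \left(-3\right) 2 \left(192 + \left(\frac{13}{2} - - \frac{3}{19}\right)\right) = - 6 \left(192 + \left(\frac{13}{2} + \frac{3}{19}\right)\right) = - 6 \left(192 + \frac{253}{38}\right) = \left(-6\right) \frac{7549}{38} = - \frac{22647}{19}$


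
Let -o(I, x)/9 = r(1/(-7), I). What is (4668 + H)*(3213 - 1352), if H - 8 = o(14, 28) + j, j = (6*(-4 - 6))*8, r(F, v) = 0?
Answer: 7808756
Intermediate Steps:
o(I, x) = 0 (o(I, x) = -9*0 = 0)
j = -480 (j = (6*(-10))*8 = -60*8 = -480)
H = -472 (H = 8 + (0 - 480) = 8 - 480 = -472)
(4668 + H)*(3213 - 1352) = (4668 - 472)*(3213 - 1352) = 4196*1861 = 7808756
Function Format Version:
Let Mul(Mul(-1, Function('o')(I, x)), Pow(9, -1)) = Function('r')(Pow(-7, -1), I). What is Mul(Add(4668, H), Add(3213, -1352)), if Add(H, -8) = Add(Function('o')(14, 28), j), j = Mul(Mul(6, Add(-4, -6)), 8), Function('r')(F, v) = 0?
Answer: 7808756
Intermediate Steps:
Function('o')(I, x) = 0 (Function('o')(I, x) = Mul(-9, 0) = 0)
j = -480 (j = Mul(Mul(6, -10), 8) = Mul(-60, 8) = -480)
H = -472 (H = Add(8, Add(0, -480)) = Add(8, -480) = -472)
Mul(Add(4668, H), Add(3213, -1352)) = Mul(Add(4668, -472), Add(3213, -1352)) = Mul(4196, 1861) = 7808756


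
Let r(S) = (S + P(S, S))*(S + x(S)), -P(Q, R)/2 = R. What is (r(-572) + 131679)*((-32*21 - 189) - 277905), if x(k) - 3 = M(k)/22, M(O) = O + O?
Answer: 62313400278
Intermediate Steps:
M(O) = 2*O
P(Q, R) = -2*R
x(k) = 3 + k/11 (x(k) = 3 + (2*k)/22 = 3 + (2*k)*(1/22) = 3 + k/11)
r(S) = -S*(3 + 12*S/11) (r(S) = (S - 2*S)*(S + (3 + S/11)) = (-S)*(3 + 12*S/11) = -S*(3 + 12*S/11))
(r(-572) + 131679)*((-32*21 - 189) - 277905) = ((3/11)*(-572)*(-11 - 4*(-572)) + 131679)*((-32*21 - 189) - 277905) = ((3/11)*(-572)*(-11 + 2288) + 131679)*((-672 - 189) - 277905) = ((3/11)*(-572)*2277 + 131679)*(-861 - 277905) = (-355212 + 131679)*(-278766) = -223533*(-278766) = 62313400278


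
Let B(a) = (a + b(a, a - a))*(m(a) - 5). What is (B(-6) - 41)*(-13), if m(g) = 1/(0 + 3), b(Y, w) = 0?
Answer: 169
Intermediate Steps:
m(g) = ⅓ (m(g) = 1/3 = ⅓)
B(a) = -14*a/3 (B(a) = (a + 0)*(⅓ - 5) = a*(-14/3) = -14*a/3)
(B(-6) - 41)*(-13) = (-14/3*(-6) - 41)*(-13) = (28 - 41)*(-13) = -13*(-13) = 169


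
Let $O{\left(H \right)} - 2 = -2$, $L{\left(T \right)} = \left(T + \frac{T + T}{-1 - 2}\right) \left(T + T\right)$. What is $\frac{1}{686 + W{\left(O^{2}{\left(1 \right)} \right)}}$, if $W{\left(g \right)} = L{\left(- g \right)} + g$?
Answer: $\frac{1}{686} \approx 0.0014577$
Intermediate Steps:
$L{\left(T \right)} = \frac{2 T^{2}}{3}$ ($L{\left(T \right)} = \left(T + \frac{2 T}{-3}\right) 2 T = \left(T + 2 T \left(- \frac{1}{3}\right)\right) 2 T = \left(T - \frac{2 T}{3}\right) 2 T = \frac{T}{3} \cdot 2 T = \frac{2 T^{2}}{3}$)
$O{\left(H \right)} = 0$ ($O{\left(H \right)} = 2 - 2 = 0$)
$W{\left(g \right)} = g + \frac{2 g^{2}}{3}$ ($W{\left(g \right)} = \frac{2 \left(- g\right)^{2}}{3} + g = \frac{2 g^{2}}{3} + g = g + \frac{2 g^{2}}{3}$)
$\frac{1}{686 + W{\left(O^{2}{\left(1 \right)} \right)}} = \frac{1}{686 + \frac{0^{2} \left(3 + 2 \cdot 0^{2}\right)}{3}} = \frac{1}{686 + \frac{1}{3} \cdot 0 \left(3 + 2 \cdot 0\right)} = \frac{1}{686 + \frac{1}{3} \cdot 0 \left(3 + 0\right)} = \frac{1}{686 + \frac{1}{3} \cdot 0 \cdot 3} = \frac{1}{686 + 0} = \frac{1}{686}$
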